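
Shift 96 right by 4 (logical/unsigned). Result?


0b1100000 >> 4 = 0b110 = 6

6


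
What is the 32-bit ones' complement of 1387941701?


1387941701 ^ 4294967295 = 2907025594

2907025594


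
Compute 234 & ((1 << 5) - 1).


234 & 31 = 10

10


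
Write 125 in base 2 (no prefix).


125 = 1111101 in binary

1111101


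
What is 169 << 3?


0b10101001 << 3 = 0b10101001000 = 1352

1352


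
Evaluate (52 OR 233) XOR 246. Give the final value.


Step 1: 52 | 233 = 253
Step 2: 253 ^ 246 = 11

11


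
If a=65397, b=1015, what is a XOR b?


65397 ^ 1015 = 64642

64642


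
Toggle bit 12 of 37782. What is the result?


37782 ^ (1 << 12) = 37782 ^ 4096 = 33686

33686


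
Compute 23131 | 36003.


0b101101001011011 | 0b1000110010100011 = 0b1101111011111011 = 57083

57083


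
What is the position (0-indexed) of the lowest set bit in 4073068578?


0b11110010110001100001100000100010. Lowest set bit at position 1

1


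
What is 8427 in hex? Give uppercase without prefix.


8427 = 20EB hex

20EB


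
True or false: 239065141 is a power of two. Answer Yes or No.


0b1110001111111101100000110101. Multiple bits set => No

No


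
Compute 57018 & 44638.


0b1101111010111010 & 0b1010111001011110 = 0b1000111000011010 = 36378

36378


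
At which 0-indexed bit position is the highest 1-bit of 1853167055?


0b1101110011101010001010111001111. Highest set bit at position 30

30


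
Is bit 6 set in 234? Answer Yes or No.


0b11101010, bit 6 = 1. Yes

Yes


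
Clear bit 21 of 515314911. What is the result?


515314911 & ~(1 << 21) = 513217759

513217759


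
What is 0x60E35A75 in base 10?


60E35A75 hex = 1625512565 decimal

1625512565


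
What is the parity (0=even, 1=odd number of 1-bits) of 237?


0b11101101 has 6 ones => parity 0

0


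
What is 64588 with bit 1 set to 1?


64588 | (1 << 1) = 64588 | 2 = 64590

64590


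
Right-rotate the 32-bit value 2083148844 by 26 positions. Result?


Rotate 0b1111100001010100101010000101100 right by 26 (32-bit) = 0b1010100101010000101100011111 = 177539871

177539871


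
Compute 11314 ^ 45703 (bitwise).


0b10110000110010 ^ 0b1011001010000111 = 0b1001111010110101 = 40629

40629


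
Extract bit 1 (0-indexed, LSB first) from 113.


0b1110001, position 1 = 0

0


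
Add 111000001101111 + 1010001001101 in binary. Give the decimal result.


111000001101111 + 1010001001101 = 1000010010111100 = 33980

33980


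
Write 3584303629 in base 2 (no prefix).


3584303629 = 11010101101001000010001000001101 in binary

11010101101001000010001000001101


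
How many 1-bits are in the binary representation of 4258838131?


0b11111101110110001011011001110011 has 21 set bits

21


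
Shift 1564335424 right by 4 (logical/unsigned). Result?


0b1011101001111011101110101000000 >> 4 = 0b101110100111101110111010100 = 97770964

97770964


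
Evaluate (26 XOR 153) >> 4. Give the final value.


Step 1: 26 ^ 153 = 131
Step 2: 131 >> 4 = 8

8


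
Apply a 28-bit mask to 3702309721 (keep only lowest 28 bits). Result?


3702309721 & 268435455 = 212648793

212648793


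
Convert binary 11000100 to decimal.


11000100 in decimal = 196

196


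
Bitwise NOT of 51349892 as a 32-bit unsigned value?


~0b11000011111000100110000100 = 0b11111100111100000111011001111011 = 4243617403 (32-bit unsigned)

4243617403


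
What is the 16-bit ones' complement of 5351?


5351 ^ 65535 = 60184

60184


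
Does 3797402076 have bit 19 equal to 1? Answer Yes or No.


0b11100010010101111100000111011100, bit 19 = 0. No

No


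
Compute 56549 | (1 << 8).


56549 | (1 << 8) = 56549 | 256 = 56805

56805


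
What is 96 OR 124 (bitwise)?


0b1100000 | 0b1111100 = 0b1111100 = 124

124


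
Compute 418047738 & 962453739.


0b11000111010101110011011111010 & 0b111001010111011110000011101011 = 0b11000010010001110000011101010 = 407429354

407429354


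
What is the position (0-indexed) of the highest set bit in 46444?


0b1011010101101100. Highest set bit at position 15

15


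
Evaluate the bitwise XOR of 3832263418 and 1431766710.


0b11100100011010111011001011111010 ^ 0b1010101010101110000011010110110 = 0b10110001001111001011010001001100 = 2973545548

2973545548


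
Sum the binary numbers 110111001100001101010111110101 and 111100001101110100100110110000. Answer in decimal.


110111001100001101010111110101 + 111100001101110100100110110000 = 1110011011010000001111110100101 = 1936203685

1936203685


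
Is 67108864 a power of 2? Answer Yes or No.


0b100000000000000000000000000. Only one bit set => Yes

Yes


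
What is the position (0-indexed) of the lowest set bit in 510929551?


0b11110011101000010101010001111. Lowest set bit at position 0

0


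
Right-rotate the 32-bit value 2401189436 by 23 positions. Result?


Rotate 0b10001111000111110011111000111100 right by 23 (32-bit) = 0b111110011111000111100100011110 = 1048344862

1048344862


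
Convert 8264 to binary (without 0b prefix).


8264 = 10000001001000 in binary

10000001001000


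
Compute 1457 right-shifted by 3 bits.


0b10110110001 >> 3 = 0b10110110 = 182

182


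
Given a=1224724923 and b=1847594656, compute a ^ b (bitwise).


1224724923 ^ 1847594656 = 652205851

652205851


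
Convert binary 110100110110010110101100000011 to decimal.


110100110110010110101100000011 in decimal = 886663939

886663939


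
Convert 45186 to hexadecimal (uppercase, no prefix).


45186 = B082 hex

B082


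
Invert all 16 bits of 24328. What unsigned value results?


24328 ^ 65535 = 41207

41207


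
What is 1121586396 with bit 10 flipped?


1121586396 ^ (1 << 10) = 1121586396 ^ 1024 = 1121585372

1121585372


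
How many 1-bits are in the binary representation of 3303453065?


0b11000100111001101011000110001001 has 15 set bits

15


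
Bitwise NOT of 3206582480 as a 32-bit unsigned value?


~0b10111111001000001001000011010000 = 0b1000000110111110110111100101111 = 1088384815 (32-bit unsigned)

1088384815


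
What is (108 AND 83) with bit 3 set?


Step 1: 108 & 83 = 64
Step 2: 64 | (1 << 3) = 64 | 8 = 72

72


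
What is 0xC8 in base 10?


C8 hex = 200 decimal

200


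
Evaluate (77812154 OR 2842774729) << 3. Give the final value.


Step 1: 77812154 | 2842774729 = 2918407675
Step 2: 2918407675 << 3 = 23347261400

23347261400


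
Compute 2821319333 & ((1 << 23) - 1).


2821319333 & 8388607 = 2747045

2747045


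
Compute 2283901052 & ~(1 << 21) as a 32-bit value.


2283901052 & ~(1 << 21) = 2281803900

2281803900


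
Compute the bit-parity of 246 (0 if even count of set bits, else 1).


0b11110110 has 6 ones => parity 0

0


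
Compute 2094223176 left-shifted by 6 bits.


0b1111100110100110100111101001000 << 6 = 0b1111100110100110100111101001000000000 = 134030283264

134030283264


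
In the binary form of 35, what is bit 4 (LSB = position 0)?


0b100011, position 4 = 0

0


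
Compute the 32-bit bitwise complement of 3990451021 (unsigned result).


~0b11101101110110010111001101001101 = 0b10010001001101000110010110010 = 304516274 (32-bit unsigned)

304516274


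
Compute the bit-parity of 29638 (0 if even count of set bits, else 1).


0b111001111000110 has 9 ones => parity 1

1


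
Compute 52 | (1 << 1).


52 | (1 << 1) = 52 | 2 = 54

54


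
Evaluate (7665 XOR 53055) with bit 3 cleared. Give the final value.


Step 1: 7665 ^ 53055 = 53966
Step 2: 53966 & ~(1 << 3) = 53958

53958


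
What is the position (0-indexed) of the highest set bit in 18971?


0b100101000011011. Highest set bit at position 14

14


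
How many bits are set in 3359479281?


0b11001000001111011001010111110001 has 17 set bits

17


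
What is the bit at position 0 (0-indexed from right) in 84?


0b1010100, position 0 = 0

0


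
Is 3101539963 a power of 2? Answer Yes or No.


0b10111000110111011011111001111011. Multiple bits set => No

No


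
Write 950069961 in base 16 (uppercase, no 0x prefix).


950069961 = 38A0EAC9 hex

38A0EAC9


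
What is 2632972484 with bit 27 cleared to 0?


2632972484 & ~(1 << 27) = 2498754756

2498754756


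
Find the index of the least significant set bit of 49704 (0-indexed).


0b1100001000101000. Lowest set bit at position 3

3


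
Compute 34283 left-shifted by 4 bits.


0b1000010111101011 << 4 = 0b10000101111010110000 = 548528

548528


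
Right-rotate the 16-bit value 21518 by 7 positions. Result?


Rotate 0b101010000001110 right by 7 (16-bit) = 0b1110010101000 = 7336

7336


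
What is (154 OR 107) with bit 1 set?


Step 1: 154 | 107 = 251
Step 2: 251 | (1 << 1) = 251 | 2 = 251

251


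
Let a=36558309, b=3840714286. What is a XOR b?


36558309 ^ 3840714286 = 3871437771

3871437771


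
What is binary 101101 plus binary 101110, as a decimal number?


101101 + 101110 = 1011011 = 91

91


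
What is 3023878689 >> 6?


0b10110100001111001011101000100001 >> 6 = 0b10110100001111001011101000 = 47248104

47248104


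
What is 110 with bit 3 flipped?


110 ^ (1 << 3) = 110 ^ 8 = 102

102


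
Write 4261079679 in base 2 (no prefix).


4261079679 = 11111101111110101110101001111111 in binary

11111101111110101110101001111111


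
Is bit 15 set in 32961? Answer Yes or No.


0b1000000011000001, bit 15 = 1. Yes

Yes


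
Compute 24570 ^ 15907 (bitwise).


0b101111111111010 ^ 0b11111000100011 = 0b110000111011001 = 25049

25049


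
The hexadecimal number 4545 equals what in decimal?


4545 hex = 17733 decimal

17733


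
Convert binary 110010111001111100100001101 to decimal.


110010111001111100100001101 in decimal = 106756365

106756365


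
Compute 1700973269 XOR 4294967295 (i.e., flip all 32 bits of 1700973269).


1700973269 ^ 4294967295 = 2593994026

2593994026


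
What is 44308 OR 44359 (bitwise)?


0b1010110100010100 | 0b1010110101000111 = 0b1010110101010111 = 44375

44375


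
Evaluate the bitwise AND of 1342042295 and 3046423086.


0b1001111111111011111000010110111 & 0b10110101100101001011101000101110 = 0b101100101001011000000100110 = 93630502

93630502


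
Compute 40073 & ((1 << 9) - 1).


40073 & 511 = 137

137


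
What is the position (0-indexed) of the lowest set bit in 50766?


0b1100011001001110. Lowest set bit at position 1

1


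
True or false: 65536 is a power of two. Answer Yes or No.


0b10000000000000000. Only one bit set => Yes

Yes


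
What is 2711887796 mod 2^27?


2711887796 & 134217727 = 27533236

27533236


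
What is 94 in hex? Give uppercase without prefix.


94 = 5E hex

5E


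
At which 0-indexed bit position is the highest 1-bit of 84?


0b1010100. Highest set bit at position 6

6


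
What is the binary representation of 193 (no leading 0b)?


193 = 11000001 in binary

11000001


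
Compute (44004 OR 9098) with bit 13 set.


Step 1: 44004 | 9098 = 44014
Step 2: 44014 | (1 << 13) = 44014 | 8192 = 44014

44014


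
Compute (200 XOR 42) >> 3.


Step 1: 200 ^ 42 = 226
Step 2: 226 >> 3 = 28

28


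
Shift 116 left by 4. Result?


0b1110100 << 4 = 0b11101000000 = 1856

1856


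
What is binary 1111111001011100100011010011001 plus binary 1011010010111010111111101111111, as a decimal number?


1111111001011100100011010011001 + 1011010010111010111111101111111 = 11011001100010111100011000011000 = 3649816088

3649816088


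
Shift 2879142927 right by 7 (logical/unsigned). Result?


0b10101011100111000011110000001111 >> 7 = 0b1010101110011100001111000 = 22493304

22493304


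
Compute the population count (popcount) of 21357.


0b101001101101101 has 9 set bits

9


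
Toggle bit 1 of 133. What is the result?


133 ^ (1 << 1) = 133 ^ 2 = 135

135


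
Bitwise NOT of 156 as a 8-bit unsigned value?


~0b10011100 = 0b1100011 = 99 (8-bit unsigned)

99


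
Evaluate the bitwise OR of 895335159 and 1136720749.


0b110101010111011011101011110111 | 0b1000011110000001111101101101101 = 0b1110111110111011111101111111111 = 2011036671

2011036671


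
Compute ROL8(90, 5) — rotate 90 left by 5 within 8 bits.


Rotate 0b1011010 left by 5 (8-bit) = 0b1001011 = 75

75


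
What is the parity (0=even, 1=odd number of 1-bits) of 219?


0b11011011 has 6 ones => parity 0

0


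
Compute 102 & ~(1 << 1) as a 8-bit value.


102 & ~(1 << 1) = 100

100


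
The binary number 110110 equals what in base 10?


110110 in decimal = 54

54


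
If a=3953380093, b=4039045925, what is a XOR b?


3953380093 ^ 4039045925 = 454900184

454900184


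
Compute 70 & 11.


0b1000110 & 0b1011 = 0b10 = 2

2


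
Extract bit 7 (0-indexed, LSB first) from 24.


0b11000, position 7 = 0

0


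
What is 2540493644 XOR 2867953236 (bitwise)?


0b10010111011011001101101101001100 ^ 0b10101010111100010111111001010100 = 0b111101100111011010010100011000 = 1033741592

1033741592


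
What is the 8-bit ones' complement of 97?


97 ^ 255 = 158

158


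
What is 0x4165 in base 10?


4165 hex = 16741 decimal

16741


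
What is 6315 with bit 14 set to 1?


6315 | (1 << 14) = 6315 | 16384 = 22699

22699


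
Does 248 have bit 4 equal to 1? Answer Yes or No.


0b11111000, bit 4 = 1. Yes

Yes


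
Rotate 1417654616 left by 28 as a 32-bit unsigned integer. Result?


Rotate 0b1010100011111111011000101011000 left by 28 (32-bit) = 0b10000101010001111111101100010101 = 2236087061

2236087061


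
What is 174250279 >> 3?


0b1010011000101101100100100111 >> 3 = 0b1010011000101101100100100 = 21781284

21781284


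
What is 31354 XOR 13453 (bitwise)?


0b111101001111010 ^ 0b11010010001101 = 0b100111011110111 = 20215

20215


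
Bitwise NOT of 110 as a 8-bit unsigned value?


~0b1101110 = 0b10010001 = 145 (8-bit unsigned)

145


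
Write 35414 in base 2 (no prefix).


35414 = 1000101001010110 in binary

1000101001010110


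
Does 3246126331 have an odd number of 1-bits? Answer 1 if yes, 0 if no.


0b11000001011110111111010011111011 has 21 ones => parity 1

1


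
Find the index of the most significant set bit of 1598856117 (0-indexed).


0b1011111010011001001101110110101. Highest set bit at position 30

30


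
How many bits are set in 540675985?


0b100000001110100000111110010001 has 12 set bits

12


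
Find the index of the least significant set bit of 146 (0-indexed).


0b10010010. Lowest set bit at position 1

1


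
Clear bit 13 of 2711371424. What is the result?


2711371424 & ~(1 << 13) = 2711363232

2711363232


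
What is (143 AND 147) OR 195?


Step 1: 143 & 147 = 131
Step 2: 131 | 195 = 195

195


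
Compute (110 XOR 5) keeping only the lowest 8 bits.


Step 1: 110 ^ 5 = 107
Step 2: 107 & 255 = 107

107


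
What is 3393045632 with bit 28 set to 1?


3393045632 | (1 << 28) = 3393045632 | 268435456 = 3661481088

3661481088


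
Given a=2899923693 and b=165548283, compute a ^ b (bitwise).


2899923693 ^ 165548283 = 2768716310

2768716310


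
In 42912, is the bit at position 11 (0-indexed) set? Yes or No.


0b1010011110100000, bit 11 = 0. No

No


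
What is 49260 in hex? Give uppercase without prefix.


49260 = C06C hex

C06C


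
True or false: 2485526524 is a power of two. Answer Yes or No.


0b10010100001001100001111111111100. Multiple bits set => No

No


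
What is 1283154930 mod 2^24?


1283154930 & 16777215 = 8086514

8086514


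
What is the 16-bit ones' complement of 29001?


29001 ^ 65535 = 36534

36534


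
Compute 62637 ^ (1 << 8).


62637 ^ (1 << 8) = 62637 ^ 256 = 62893

62893


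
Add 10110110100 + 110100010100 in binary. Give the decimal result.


10110110100 + 110100010100 = 1001011001000 = 4808

4808


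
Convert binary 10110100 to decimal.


10110100 in decimal = 180

180


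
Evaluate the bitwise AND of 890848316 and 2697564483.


0b110101000110010100010000111100 & 0b10100000110010011001000101000011 = 0b100000000010010000000000000000 = 537460736

537460736


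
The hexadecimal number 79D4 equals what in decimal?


79D4 hex = 31188 decimal

31188


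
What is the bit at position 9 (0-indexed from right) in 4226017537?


0b11111011111000111110100100000001, position 9 = 0

0


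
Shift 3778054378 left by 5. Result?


0b11100001001100001000100011101010 << 5 = 0b1110000100110000100010001110101000000 = 120897740096

120897740096


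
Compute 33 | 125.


0b100001 | 0b1111101 = 0b1111101 = 125

125


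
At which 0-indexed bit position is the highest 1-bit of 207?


0b11001111. Highest set bit at position 7

7


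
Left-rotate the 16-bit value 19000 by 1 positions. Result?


Rotate 0b100101000111000 left by 1 (16-bit) = 0b1001010001110000 = 38000

38000


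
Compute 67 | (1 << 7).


67 | (1 << 7) = 67 | 128 = 195

195


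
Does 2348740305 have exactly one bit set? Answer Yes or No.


0b10001011111111101110111011010001. Multiple bits set => No

No


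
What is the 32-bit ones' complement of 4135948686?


4135948686 ^ 4294967295 = 159018609

159018609


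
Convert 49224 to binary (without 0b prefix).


49224 = 1100000001001000 in binary

1100000001001000


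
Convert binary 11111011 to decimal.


11111011 in decimal = 251

251


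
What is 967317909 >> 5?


0b111001101010000001100110010101 >> 5 = 0b1110011010100000011001100 = 30228684

30228684


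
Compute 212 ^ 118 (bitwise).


0b11010100 ^ 0b1110110 = 0b10100010 = 162

162


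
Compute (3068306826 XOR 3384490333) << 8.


Step 1: 3068306826 ^ 3384490333 = 2136579287
Step 2: 2136579287 << 8 = 546964297472

546964297472


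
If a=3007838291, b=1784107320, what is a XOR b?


3007838291 ^ 1784107320 = 3641747819

3641747819


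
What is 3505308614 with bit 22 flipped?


3505308614 ^ (1 << 22) = 3505308614 ^ 4194304 = 3501114310

3501114310


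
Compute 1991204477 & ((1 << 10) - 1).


1991204477 & 1023 = 637

637


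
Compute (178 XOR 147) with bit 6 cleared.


Step 1: 178 ^ 147 = 33
Step 2: 33 & ~(1 << 6) = 33

33


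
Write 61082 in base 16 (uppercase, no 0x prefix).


61082 = EE9A hex

EE9A


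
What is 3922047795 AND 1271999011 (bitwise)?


0b11101001110001011011001100110011 & 0b1001011110100010010101000100011 = 0b1001001110000010010001000100011 = 1237393955

1237393955


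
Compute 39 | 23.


0b100111 | 0b10111 = 0b110111 = 55

55


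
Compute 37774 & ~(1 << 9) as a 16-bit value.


37774 & ~(1 << 9) = 37262

37262


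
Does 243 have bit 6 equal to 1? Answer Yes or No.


0b11110011, bit 6 = 1. Yes

Yes


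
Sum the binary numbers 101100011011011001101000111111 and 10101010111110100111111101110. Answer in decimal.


101100011011011001101000111111 + 10101010111110100111111101110 = 1000001110011001110101000101101 = 1103948333

1103948333


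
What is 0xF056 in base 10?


F056 hex = 61526 decimal

61526


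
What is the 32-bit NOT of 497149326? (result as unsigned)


~0b11101101000011110010110001110 = 0b11100010010111100001101001110001 = 3797817969 (32-bit unsigned)

3797817969


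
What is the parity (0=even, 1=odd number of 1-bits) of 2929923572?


0b10101110101000110001010111110100 has 17 ones => parity 1

1


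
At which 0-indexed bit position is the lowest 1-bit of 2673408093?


0b10011111010110001111100001011101. Lowest set bit at position 0

0


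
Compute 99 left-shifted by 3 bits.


0b1100011 << 3 = 0b1100011000 = 792

792


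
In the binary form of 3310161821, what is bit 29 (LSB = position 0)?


0b11000101010011010000111110011101, position 29 = 0

0


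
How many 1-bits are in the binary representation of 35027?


0b1000100011010011 has 7 set bits

7


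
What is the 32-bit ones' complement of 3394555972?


3394555972 ^ 4294967295 = 900411323

900411323


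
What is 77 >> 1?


0b1001101 >> 1 = 0b100110 = 38

38


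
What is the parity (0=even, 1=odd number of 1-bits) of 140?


0b10001100 has 3 ones => parity 1

1


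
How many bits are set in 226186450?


0b1101011110110101010011010010 has 16 set bits

16


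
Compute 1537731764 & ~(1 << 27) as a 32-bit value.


1537731764 & ~(1 << 27) = 1403514036

1403514036


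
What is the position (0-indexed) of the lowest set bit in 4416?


0b1000101000000. Lowest set bit at position 6

6


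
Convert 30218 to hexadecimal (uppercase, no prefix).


30218 = 760A hex

760A


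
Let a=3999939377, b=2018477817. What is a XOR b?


3999939377 ^ 2018477817 = 2519055816

2519055816


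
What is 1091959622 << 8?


0b1000001000101011111101101000110 << 8 = 0b100000100010101111110110100011000000000 = 279541663232

279541663232


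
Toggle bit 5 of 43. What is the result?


43 ^ (1 << 5) = 43 ^ 32 = 11

11


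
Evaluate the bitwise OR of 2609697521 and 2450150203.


0b10011011100011001101001011110001 | 0b10010010000010100101001100111011 = 0b10011011100011101101001111111011 = 2609828859

2609828859


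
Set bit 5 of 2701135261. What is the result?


2701135261 | (1 << 5) = 2701135261 | 32 = 2701135293

2701135293


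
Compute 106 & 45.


0b1101010 & 0b101101 = 0b101000 = 40

40


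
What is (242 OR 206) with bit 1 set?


Step 1: 242 | 206 = 254
Step 2: 254 | (1 << 1) = 254 | 2 = 254

254


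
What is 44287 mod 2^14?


44287 & 16383 = 11519

11519


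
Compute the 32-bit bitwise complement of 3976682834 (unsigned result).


~0b11101101000001110101110101010010 = 0b10010111110001010001010101101 = 318284461 (32-bit unsigned)

318284461


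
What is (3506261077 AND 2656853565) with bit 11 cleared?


Step 1: 3506261077 & 2656853565 = 2421967893
Step 2: 2421967893 & ~(1 << 11) = 2421965845

2421965845


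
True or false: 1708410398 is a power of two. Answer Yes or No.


0b1100101110101000100011000011110. Multiple bits set => No

No


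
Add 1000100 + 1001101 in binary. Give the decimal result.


1000100 + 1001101 = 10010001 = 145

145


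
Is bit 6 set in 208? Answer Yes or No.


0b11010000, bit 6 = 1. Yes

Yes


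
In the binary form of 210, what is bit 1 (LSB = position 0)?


0b11010010, position 1 = 1

1


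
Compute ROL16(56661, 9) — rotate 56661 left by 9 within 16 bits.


Rotate 0b1101110101010101 left by 9 (16-bit) = 0b1010101110111010 = 43962

43962


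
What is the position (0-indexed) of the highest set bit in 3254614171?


0b11000001111111010111100010011011. Highest set bit at position 31

31


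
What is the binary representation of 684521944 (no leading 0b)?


684521944 = 101000110011001111100111011000 in binary

101000110011001111100111011000


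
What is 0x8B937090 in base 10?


8B937090 hex = 2341695632 decimal

2341695632


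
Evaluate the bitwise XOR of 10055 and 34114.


0b10011101000111 ^ 0b1000010101000010 = 0b1010001000000101 = 41477

41477


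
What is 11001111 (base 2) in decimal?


11001111 in decimal = 207

207


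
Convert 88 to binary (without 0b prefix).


88 = 1011000 in binary

1011000


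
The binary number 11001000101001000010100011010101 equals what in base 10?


11001000101001000010100011010101 in decimal = 3366201557

3366201557


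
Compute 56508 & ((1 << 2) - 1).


56508 & 3 = 0

0


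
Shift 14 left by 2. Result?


0b1110 << 2 = 0b111000 = 56

56


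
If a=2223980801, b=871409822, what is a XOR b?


2223980801 ^ 871409822 = 3078613407

3078613407


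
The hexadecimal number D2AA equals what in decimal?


D2AA hex = 53930 decimal

53930


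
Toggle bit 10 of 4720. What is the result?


4720 ^ (1 << 10) = 4720 ^ 1024 = 5744

5744


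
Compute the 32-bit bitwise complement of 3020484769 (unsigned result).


~0b10110100000010001111000010100001 = 0b1001011111101110000111101011110 = 1274482526 (32-bit unsigned)

1274482526


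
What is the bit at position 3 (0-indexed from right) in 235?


0b11101011, position 3 = 1

1


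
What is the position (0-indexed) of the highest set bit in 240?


0b11110000. Highest set bit at position 7

7


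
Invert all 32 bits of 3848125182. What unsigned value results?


3848125182 ^ 4294967295 = 446842113

446842113


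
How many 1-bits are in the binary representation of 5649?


0b1011000010001 has 5 set bits

5


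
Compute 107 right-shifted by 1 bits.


0b1101011 >> 1 = 0b110101 = 53

53


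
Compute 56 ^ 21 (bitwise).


0b111000 ^ 0b10101 = 0b101101 = 45

45


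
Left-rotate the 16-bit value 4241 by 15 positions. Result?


Rotate 0b1000010010001 left by 15 (16-bit) = 0b1000100001001000 = 34888

34888


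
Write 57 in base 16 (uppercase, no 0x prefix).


57 = 39 hex

39


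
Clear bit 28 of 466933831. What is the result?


466933831 & ~(1 << 28) = 198498375

198498375


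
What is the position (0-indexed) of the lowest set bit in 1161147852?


0b1000101001101011011010111001100. Lowest set bit at position 2

2


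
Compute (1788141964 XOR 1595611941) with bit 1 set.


Step 1: 1788141964 ^ 1595611941 = 898628265
Step 2: 898628265 | (1 << 1) = 898628265 | 2 = 898628267

898628267


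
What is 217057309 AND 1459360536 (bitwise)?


0b1100111100000000100000011101 & 0b1010110111111000001001100011000 = 0b100111100000000000000011000 = 82837528

82837528


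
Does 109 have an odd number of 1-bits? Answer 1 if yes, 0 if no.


0b1101101 has 5 ones => parity 1

1


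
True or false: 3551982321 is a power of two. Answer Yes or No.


0b11010011101101101111001011110001. Multiple bits set => No

No


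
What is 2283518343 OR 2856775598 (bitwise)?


0b10001000000110111011100110000111 | 0b10101010010001101110111110101110 = 0b10101010010111111111111110101111 = 2858418095

2858418095


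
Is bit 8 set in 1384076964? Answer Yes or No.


0b1010010011111110101011010100100, bit 8 = 0. No

No


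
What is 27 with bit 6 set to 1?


27 | (1 << 6) = 27 | 64 = 91

91


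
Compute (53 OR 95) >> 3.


Step 1: 53 | 95 = 127
Step 2: 127 >> 3 = 15

15


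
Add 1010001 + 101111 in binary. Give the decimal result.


1010001 + 101111 = 10000000 = 128

128


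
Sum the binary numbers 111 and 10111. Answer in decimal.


111 + 10111 = 11110 = 30

30


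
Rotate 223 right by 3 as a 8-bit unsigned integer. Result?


Rotate 0b11011111 right by 3 (8-bit) = 0b11111011 = 251

251


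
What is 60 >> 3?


0b111100 >> 3 = 0b111 = 7

7


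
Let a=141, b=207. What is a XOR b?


141 ^ 207 = 66

66


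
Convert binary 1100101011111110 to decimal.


1100101011111110 in decimal = 51966

51966


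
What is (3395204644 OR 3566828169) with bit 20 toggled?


Step 1: 3395204644 | 3566828169 = 3739221677
Step 2: 3739221677 ^ (1 << 20) = 3739221677 ^ 1048576 = 3738173101

3738173101


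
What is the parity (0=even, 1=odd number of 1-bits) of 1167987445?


0b1000101100111100001001011110101 has 16 ones => parity 0

0


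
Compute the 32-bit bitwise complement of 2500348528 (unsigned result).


~0b10010101000010000100101001110000 = 0b1101010111101111011010110001111 = 1794618767 (32-bit unsigned)

1794618767


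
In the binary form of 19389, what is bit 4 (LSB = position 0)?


0b100101110111101, position 4 = 1

1


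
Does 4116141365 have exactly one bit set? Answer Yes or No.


0b11110101010101110101010100110101. Multiple bits set => No

No


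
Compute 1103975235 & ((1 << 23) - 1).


1103975235 & 8388607 = 5067587

5067587


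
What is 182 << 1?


0b10110110 << 1 = 0b101101100 = 364

364


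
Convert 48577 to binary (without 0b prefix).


48577 = 1011110111000001 in binary

1011110111000001


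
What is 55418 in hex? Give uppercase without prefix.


55418 = D87A hex

D87A


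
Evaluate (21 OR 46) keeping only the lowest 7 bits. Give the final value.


Step 1: 21 | 46 = 63
Step 2: 63 & 127 = 63

63


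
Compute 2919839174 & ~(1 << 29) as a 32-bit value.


2919839174 & ~(1 << 29) = 2382968262

2382968262


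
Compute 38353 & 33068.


0b1001010111010001 & 0b1000000100101100 = 0b1000000100000000 = 33024

33024


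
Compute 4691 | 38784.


0b1001001010011 | 0b1001011110000000 = 0b1001011111010011 = 38867

38867


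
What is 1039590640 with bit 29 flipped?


1039590640 ^ (1 << 29) = 1039590640 ^ 536870912 = 502719728

502719728


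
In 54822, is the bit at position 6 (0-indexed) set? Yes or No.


0b1101011000100110, bit 6 = 0. No

No


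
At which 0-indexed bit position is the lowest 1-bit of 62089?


0b1111001010001001. Lowest set bit at position 0

0


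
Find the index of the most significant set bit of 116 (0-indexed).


0b1110100. Highest set bit at position 6

6


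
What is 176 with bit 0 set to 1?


176 | (1 << 0) = 176 | 1 = 177

177


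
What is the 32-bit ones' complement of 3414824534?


3414824534 ^ 4294967295 = 880142761

880142761


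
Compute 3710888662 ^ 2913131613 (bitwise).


0b11011101001011111010101011010110 ^ 0b10101101101000101101110001011101 = 0b1110000100011010111011010001011 = 1888319115

1888319115


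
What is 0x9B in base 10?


9B hex = 155 decimal

155


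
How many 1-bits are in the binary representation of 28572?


0b110111110011100 has 10 set bits

10


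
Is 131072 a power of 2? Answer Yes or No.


0b100000000000000000. Only one bit set => Yes

Yes


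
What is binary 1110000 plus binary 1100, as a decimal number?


1110000 + 1100 = 1111100 = 124

124


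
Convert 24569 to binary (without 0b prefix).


24569 = 101111111111001 in binary

101111111111001


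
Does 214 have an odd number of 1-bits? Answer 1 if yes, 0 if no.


0b11010110 has 5 ones => parity 1

1


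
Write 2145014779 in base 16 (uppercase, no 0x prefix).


2145014779 = 7FDA53FB hex

7FDA53FB


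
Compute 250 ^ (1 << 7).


250 ^ (1 << 7) = 250 ^ 128 = 122

122


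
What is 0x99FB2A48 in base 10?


99FB2A48 hex = 2583374408 decimal

2583374408


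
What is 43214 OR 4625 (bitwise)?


0b1010100011001110 | 0b1001000010001 = 0b1011101011011111 = 47839

47839


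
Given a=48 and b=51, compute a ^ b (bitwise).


48 ^ 51 = 3

3


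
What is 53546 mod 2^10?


53546 & 1023 = 298

298


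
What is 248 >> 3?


0b11111000 >> 3 = 0b11111 = 31

31


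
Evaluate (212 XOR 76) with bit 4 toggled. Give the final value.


Step 1: 212 ^ 76 = 152
Step 2: 152 ^ (1 << 4) = 152 ^ 16 = 136

136


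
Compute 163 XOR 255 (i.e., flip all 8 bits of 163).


163 ^ 255 = 92

92


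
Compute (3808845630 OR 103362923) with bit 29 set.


Step 1: 3808845630 | 103362923 = 3878649727
Step 2: 3878649727 | (1 << 29) = 3878649727 | 536870912 = 3878649727

3878649727


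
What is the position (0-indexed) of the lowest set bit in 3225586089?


0b11000000010000101000100110101001. Lowest set bit at position 0

0


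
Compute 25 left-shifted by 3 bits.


0b11001 << 3 = 0b11001000 = 200

200


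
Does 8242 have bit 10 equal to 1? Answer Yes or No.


0b10000000110010, bit 10 = 0. No

No


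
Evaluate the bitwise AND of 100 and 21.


0b1100100 & 0b10101 = 0b100 = 4

4


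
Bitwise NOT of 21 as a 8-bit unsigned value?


~0b10101 = 0b11101010 = 234 (8-bit unsigned)

234


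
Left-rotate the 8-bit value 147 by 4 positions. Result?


Rotate 0b10010011 left by 4 (8-bit) = 0b111001 = 57

57


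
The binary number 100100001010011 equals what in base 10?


100100001010011 in decimal = 18515

18515


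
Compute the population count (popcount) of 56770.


0b1101110111000010 has 9 set bits

9


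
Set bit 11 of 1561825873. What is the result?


1561825873 | (1 << 11) = 1561825873 | 2048 = 1561827921

1561827921


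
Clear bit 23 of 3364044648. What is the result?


3364044648 & ~(1 << 23) = 3355656040

3355656040


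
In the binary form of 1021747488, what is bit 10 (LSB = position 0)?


0b111100111001101010000100100000, position 10 = 0

0


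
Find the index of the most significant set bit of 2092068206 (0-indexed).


0b1111100101100100110110101101110. Highest set bit at position 30

30


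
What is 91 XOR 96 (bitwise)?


0b1011011 ^ 0b1100000 = 0b111011 = 59

59


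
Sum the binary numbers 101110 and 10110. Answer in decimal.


101110 + 10110 = 1000100 = 68

68


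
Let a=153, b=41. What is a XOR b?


153 ^ 41 = 176

176


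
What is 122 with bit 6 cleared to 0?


122 & ~(1 << 6) = 58

58


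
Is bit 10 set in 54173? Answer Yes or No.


0b1101001110011101, bit 10 = 0. No

No


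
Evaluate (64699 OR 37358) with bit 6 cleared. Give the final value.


Step 1: 64699 | 37358 = 65023
Step 2: 65023 & ~(1 << 6) = 64959

64959


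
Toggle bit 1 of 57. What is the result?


57 ^ (1 << 1) = 57 ^ 2 = 59

59


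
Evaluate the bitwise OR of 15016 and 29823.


0b11101010101000 | 0b111010001111111 = 0b111111011111111 = 32511

32511


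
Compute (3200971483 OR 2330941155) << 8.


Step 1: 3200971483 | 2330941155 = 3203397371
Step 2: 3203397371 << 8 = 820069726976

820069726976


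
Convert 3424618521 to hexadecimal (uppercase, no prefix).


3424618521 = CC1F8819 hex

CC1F8819


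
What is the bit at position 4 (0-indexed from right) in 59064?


0b1110011010111000, position 4 = 1

1


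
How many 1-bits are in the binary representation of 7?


0b111 has 3 set bits

3


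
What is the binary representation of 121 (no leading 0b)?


121 = 1111001 in binary

1111001


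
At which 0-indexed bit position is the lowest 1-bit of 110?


0b1101110. Lowest set bit at position 1

1


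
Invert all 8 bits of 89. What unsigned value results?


89 ^ 255 = 166

166


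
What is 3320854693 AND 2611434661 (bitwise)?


0b11000101111100000011100010100101 & 0b10011011101001110101010010100101 = 0b10000001101000000001000010100101 = 2174750885

2174750885


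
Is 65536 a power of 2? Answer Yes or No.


0b10000000000000000. Only one bit set => Yes

Yes


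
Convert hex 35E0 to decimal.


35E0 hex = 13792 decimal

13792


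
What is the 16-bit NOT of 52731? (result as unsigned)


~0b1100110111111011 = 0b11001000000100 = 12804 (16-bit unsigned)

12804


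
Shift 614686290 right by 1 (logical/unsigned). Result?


0b100100101000110101111001010010 >> 1 = 0b10010010100011010111100101001 = 307343145

307343145


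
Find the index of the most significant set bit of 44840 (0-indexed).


0b1010111100101000. Highest set bit at position 15

15


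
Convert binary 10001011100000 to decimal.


10001011100000 in decimal = 8928

8928


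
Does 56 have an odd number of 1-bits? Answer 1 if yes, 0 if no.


0b111000 has 3 ones => parity 1

1


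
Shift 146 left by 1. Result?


0b10010010 << 1 = 0b100100100 = 292

292


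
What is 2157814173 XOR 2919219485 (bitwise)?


0b10000000100111011010000110011101 ^ 0b10101101111111111100000100011101 = 0b101101011000100110000010000000 = 761421952

761421952


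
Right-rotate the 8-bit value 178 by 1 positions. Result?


Rotate 0b10110010 right by 1 (8-bit) = 0b1011001 = 89

89


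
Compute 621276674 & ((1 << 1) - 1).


621276674 & 1 = 0

0


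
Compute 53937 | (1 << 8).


53937 | (1 << 8) = 53937 | 256 = 54193

54193


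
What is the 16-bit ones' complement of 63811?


63811 ^ 65535 = 1724

1724


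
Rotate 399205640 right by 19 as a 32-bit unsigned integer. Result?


Rotate 0b10111110010110110010100001000 right by 19 (32-bit) = 0b1101100101000010000001011111001 = 1822491385

1822491385


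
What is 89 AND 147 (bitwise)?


0b1011001 & 0b10010011 = 0b10001 = 17

17


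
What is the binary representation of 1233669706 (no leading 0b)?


1233669706 = 1001001100010000100111001001010 in binary

1001001100010000100111001001010


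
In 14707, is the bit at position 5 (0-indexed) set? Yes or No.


0b11100101110011, bit 5 = 1. Yes

Yes


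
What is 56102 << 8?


0b1101101100100110 << 8 = 0b110110110010011000000000 = 14362112

14362112


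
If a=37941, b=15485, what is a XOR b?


37941 ^ 15485 = 43080

43080


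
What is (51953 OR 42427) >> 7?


Step 1: 51953 | 42427 = 61435
Step 2: 61435 >> 7 = 479

479


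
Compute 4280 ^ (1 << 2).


4280 ^ (1 << 2) = 4280 ^ 4 = 4284

4284


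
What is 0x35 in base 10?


35 hex = 53 decimal

53


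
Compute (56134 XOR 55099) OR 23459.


Step 1: 56134 ^ 55099 = 3197
Step 2: 3197 | 23459 = 24575

24575


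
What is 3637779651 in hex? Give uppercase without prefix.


3637779651 = D8D41CC3 hex

D8D41CC3


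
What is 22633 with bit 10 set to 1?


22633 | (1 << 10) = 22633 | 1024 = 23657

23657


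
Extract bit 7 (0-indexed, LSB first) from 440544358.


0b11010010000100010110001100110, position 7 = 0

0


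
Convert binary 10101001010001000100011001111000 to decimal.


10101001010001000100011001111000 in decimal = 2839823992

2839823992


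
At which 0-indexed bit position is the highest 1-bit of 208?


0b11010000. Highest set bit at position 7

7


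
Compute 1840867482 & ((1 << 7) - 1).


1840867482 & 127 = 26

26


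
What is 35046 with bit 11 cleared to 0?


35046 & ~(1 << 11) = 32998

32998


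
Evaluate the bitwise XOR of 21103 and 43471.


0b101001001101111 ^ 0b1010100111001111 = 0b1111101110100000 = 64416

64416


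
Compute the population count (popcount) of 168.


0b10101000 has 3 set bits

3


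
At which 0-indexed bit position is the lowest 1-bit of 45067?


0b1011000000001011. Lowest set bit at position 0

0


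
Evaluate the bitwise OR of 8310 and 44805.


0b10000001110110 | 0b1010111100000101 = 0b1010111101110111 = 44919

44919


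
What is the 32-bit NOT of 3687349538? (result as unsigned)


~0b11011011110010000111110100100010 = 0b100100001101111000001011011101 = 607617757 (32-bit unsigned)

607617757


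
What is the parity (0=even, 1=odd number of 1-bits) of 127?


0b1111111 has 7 ones => parity 1

1


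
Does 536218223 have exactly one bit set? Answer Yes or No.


0b11111111101100000101001101111. Multiple bits set => No

No


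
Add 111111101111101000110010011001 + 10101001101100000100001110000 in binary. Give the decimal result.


111111101111101000110010011001 + 10101001101100000100001110000 = 1010100111101001001010100001001 = 1425315081

1425315081


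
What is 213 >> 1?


0b11010101 >> 1 = 0b1101010 = 106

106


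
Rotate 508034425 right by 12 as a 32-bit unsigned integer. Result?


Rotate 0b11110010001111111110101111001 right by 12 (32-bit) = 0b11010111100100011110010001111111 = 3616662655

3616662655
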